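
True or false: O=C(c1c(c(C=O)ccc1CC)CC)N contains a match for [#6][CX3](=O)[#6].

The pattern [#6][CX3](=O)[#6] describes a carbonyl carbon (no H) flanked by two carbons — a ketone.
The closest candidate here is a primary amide (-C(=O)NH2), but one neighbour of the carbonyl carbon is N, not C. No other fragment satisfies the full query, so there is no match.

False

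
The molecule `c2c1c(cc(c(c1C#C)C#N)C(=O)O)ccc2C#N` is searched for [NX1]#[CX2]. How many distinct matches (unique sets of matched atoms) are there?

[NX1]#[CX2] is the SMARTS for a nitrile: a nitrogen triple-bonded to a two-connected carbon.
The molecule carries 2 separate instances of a nitrile (-C#N) meeting every constraint; each maps to a distinct set of atoms, giving 2 matches.

2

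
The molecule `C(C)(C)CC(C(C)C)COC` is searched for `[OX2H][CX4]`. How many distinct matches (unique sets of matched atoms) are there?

[OX2H][CX4] is the SMARTS for an aliphatic alcohol: a hydroxyl oxygen bound to an sp3 (X4) carbon.
The molecule has a methoxy ether (-OCH3), but the oxygen has H0 (ether), not H1; nothing else fits, so there are 0 matches.

0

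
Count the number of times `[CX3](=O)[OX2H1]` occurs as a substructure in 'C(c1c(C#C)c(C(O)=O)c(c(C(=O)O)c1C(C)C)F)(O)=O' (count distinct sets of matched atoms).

[CX3](=O)[OX2H1] is the SMARTS for a carboxylic acid: an sp2 carbon double-bonded to O and single-bonded to an -OH oxygen.
The molecule carries 3 separate instances of a carboxylic acid group (-C(=O)OH) meeting every constraint; each maps to a distinct set of atoms, giving 3 matches.

3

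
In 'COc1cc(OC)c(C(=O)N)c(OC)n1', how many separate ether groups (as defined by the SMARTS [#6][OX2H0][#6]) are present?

[#6][OX2H0][#6] is the SMARTS for an ether: an aliphatic oxygen bridging two carbons with no H on the oxygen.
The molecule carries 3 separate instances of a methoxy ether (-OCH3) meeting every constraint; each maps to a distinct set of atoms, giving 3 matches.

3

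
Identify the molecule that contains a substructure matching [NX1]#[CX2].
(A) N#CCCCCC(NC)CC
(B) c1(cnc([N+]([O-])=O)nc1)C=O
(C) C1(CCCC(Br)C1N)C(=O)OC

[NX1]#[CX2] describes a nitrogen triple-bonded to a two-connected carbon (a nitrile).
(A) contains a nitrile (-C#N), which satisfies every atom and bond constraint.
(B) has a nitro group (-[N+](=O)[O-]) but there is no C#N triple bond.
(C) has a primary amino group (-NH2) but the nitrogen is NX3 (three connections), not NX1 triple-bonded.
So the answer is (A).

A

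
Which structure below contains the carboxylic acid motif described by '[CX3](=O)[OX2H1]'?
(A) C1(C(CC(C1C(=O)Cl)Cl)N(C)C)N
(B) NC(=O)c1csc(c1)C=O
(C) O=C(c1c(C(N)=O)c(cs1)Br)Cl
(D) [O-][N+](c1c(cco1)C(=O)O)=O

D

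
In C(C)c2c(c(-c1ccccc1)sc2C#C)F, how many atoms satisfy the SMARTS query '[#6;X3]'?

10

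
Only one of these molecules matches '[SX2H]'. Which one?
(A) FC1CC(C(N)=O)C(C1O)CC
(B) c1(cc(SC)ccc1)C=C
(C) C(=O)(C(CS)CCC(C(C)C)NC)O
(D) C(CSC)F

[SX2H] describes an aliphatic sulfur with two connections, one being H (a thiol).
(A) has a hydroxyl group (-OH) but it is an -OH, not an -SH.
(B) has a methylthio ether (-SCH3) but the sulfur has H0 (bonded to two carbons), not H1.
(C) contains a thiol (-SH), which satisfies every atom and bond constraint.
(D) has a methylthio ether (-SCH3) but the sulfur has H0 (bonded to two carbons), not H1.
So the answer is (C).

C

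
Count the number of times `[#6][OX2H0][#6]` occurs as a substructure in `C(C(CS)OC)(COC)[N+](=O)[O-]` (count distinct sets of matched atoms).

2

[#6][OX2H0][#6] is the SMARTS for an ether: an aliphatic oxygen bridging two carbons with no H on the oxygen.
The molecule carries 2 separate instances of a methoxy ether (-OCH3) meeting every constraint; each maps to a distinct set of atoms, giving 2 matches.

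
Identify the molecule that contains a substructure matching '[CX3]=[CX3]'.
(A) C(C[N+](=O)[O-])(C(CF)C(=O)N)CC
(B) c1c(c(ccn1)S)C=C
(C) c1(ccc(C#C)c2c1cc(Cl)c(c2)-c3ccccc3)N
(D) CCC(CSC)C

B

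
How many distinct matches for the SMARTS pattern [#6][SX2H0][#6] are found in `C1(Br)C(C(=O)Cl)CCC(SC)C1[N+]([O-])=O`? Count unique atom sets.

[#6][SX2H0][#6] is the SMARTS for a thioether: an aliphatic sulfur bridging two carbons with no H on the sulfur.
Exactly one fragment in the molecule meets all constraints, giving 1 match.

1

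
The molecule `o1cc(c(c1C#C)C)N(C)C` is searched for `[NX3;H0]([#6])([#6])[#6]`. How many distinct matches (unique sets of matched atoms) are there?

[NX3;H0]([#6])([#6])[#6] is the SMARTS for a tertiary amine: a trivalent nitrogen with no H, bonded to three carbons.
Exactly one fragment in the molecule meets all constraints, giving 1 match.

1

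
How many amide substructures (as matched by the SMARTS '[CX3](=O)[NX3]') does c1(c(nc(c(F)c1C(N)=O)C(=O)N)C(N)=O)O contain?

3

[CX3](=O)[NX3] is the SMARTS for an amide: a carbonyl carbon bonded to a trivalent nitrogen.
The molecule carries 3 separate instances of a primary amide (-C(=O)NH2) meeting every constraint; each maps to a distinct set of atoms, giving 3 matches.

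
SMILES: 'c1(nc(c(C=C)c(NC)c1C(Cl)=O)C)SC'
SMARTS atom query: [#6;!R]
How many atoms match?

6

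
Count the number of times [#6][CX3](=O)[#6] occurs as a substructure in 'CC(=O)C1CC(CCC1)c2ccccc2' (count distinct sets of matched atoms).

[#6][CX3](=O)[#6] is the SMARTS for a ketone: a carbonyl carbon (no H) flanked by two carbons.
Exactly one fragment in the molecule meets all constraints, giving 1 match.

1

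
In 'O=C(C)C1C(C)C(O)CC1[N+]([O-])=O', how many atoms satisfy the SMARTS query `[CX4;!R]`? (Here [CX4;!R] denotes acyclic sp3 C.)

Check the 13 heavy atoms by environment: 5× C (X4, in 5-ring) → no; 1× N (charge +1, X3, acyclic) → no; 1× O (charge -1, X1, acyclic) → no; 2× O (X1, acyclic) → no; 2× C (X4, acyclic) → match; 1× O (X2, acyclic) → no; 1× C (X3, acyclic) → no.
That gives 2 matching atoms.

2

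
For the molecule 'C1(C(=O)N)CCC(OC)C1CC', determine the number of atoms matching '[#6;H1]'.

3

Check the 12 heavy atoms by environment: 3× C (H2) → no; 3× C (H1) → match; 1× C (H0) → no; 2× O (H0) → no; 1× N (H2) → no; 2× C (H3) → no.
That gives 3 matching atoms.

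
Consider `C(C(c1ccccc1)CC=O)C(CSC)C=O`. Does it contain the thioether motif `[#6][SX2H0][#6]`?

The pattern [#6][SX2H0][#6] describes an aliphatic sulfur bridging two carbons with no H on the sulfur — a thioether.
The molecule carries a methylthio ether (-SCH3), whose atoms satisfy every constraint of the query, so the pattern matches.

Yes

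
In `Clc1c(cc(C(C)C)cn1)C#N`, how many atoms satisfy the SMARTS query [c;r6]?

Check the 12 heavy atoms by environment: 1× n (aromatic, in 6-ring) → no; 5× c (aromatic, in 6-ring) → match; 4× C (acyclic) → no; 1× N (acyclic) → no; 1× Cl (acyclic) → no.
That gives 5 matching atoms.

5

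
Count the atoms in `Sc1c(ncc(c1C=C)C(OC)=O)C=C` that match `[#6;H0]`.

5

The query [#6;H0] means: any carbon with no attached hydrogen.
Check the 15 heavy atoms by environment: 1× n (aromatic, H0) → no; 4× c (aromatic, H0) → match; 1× c (aromatic, H1) → no; 1× C (H0) → match; 2× O (H0) → no; 1× C (H3) → no; 2× C (H1) → no; 2× C (H2) → no; 1× S (H1) → no.
Summing the matching environments: 4 + 1 = 5 matching atoms.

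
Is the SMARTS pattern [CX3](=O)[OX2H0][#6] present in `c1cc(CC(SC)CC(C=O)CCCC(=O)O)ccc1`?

The pattern [CX3](=O)[OX2H0][#6] describes a carbonyl carbon bonded to an oxygen that is itself bonded to carbon (no H on that O) — an ester.
The closest candidate here is a carboxylic acid group (-C(=O)OH), but the singly-bonded O carries H (OX2H1, not H0). No other fragment satisfies the full query, so there is no match.

No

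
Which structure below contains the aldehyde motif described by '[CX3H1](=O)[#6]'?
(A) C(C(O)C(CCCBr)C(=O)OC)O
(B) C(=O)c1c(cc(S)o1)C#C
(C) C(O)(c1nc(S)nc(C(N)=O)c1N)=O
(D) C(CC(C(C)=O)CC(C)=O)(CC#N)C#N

[CX3H1](=O)[#6] describes an sp2 carbon with one H, double-bonded to O and single-bonded to carbon (an aldehyde).
(A) has a methyl-ester group (-C(=O)OCH3) but the carbonyl carbon has H0, not H1.
(B) contains an aldehyde (-CHO), which satisfies every atom and bond constraint.
(C) has a carboxylic acid group (-C(=O)OH) but the carbonyl carbon has H0 and is bonded to O, not H1.
(D) has an acetyl/ketone group (-C(=O)CH3) but the carbonyl carbon has H0 (two carbon neighbours), not H1.
So the answer is (B).

B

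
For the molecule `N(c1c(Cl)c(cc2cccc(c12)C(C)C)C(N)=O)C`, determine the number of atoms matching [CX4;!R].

4

Check the 19 heavy atoms by environment: 10× c (aromatic, X3, in 6-ring) → no; 1× Cl (X1, acyclic) → no; 4× C (X4, acyclic) → match; 1× C (X3, acyclic) → no; 1× O (X1, acyclic) → no; 2× N (X3, acyclic) → no.
That gives 4 matching atoms.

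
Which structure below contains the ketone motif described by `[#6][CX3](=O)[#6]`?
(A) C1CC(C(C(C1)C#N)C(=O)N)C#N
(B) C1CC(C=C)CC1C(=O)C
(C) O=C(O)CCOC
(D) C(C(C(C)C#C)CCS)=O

[#6][CX3](=O)[#6] describes a carbonyl carbon (no H) flanked by two carbons (a ketone).
(A) has a primary amide (-C(=O)NH2) but one neighbour of the carbonyl carbon is N, not C.
(B) contains an acetyl/ketone group (-C(=O)CH3), which satisfies every atom and bond constraint.
(C) has a carboxylic acid group (-C(=O)OH) but one neighbour of the carbonyl carbon is O, not C.
(D) has an aldehyde (-CHO) but the carbonyl carbon has H1, so it is not flanked by two carbons.
So the answer is (B).

B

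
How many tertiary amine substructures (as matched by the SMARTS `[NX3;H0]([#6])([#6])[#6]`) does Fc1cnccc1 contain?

0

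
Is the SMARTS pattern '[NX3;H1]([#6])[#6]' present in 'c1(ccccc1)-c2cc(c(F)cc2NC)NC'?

The pattern [NX3;H1]([#6])[#6] describes a trivalent nitrogen with one H, bonded to two carbons — a secondary amine.
The molecule carries an N-methylamino group (-NHCH3), whose atoms satisfy every constraint of the query, so the pattern matches.

Yes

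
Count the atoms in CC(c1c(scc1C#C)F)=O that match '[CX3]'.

The query [CX3] means: C with X3: aliphatic carbon with exactly 3 total connections.
Check the 11 heavy atoms by environment: 1× s (aromatic, X2) → no; 4× c (aromatic, X3) → no; 1× F (X1) → no; 2× C (X2) → no; 1× C (X3) → match; 1× O (X1) → no; 1× C (X4) → no.
That gives 1 matching atom.

1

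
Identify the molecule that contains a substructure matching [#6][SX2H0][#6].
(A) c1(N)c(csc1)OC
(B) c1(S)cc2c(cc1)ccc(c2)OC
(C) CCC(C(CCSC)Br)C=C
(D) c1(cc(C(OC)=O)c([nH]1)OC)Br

C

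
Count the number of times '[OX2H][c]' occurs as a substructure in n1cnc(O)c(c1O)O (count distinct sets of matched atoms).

3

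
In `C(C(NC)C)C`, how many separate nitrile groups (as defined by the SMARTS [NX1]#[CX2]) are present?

0

[NX1]#[CX2] is the SMARTS for a nitrile: a nitrogen triple-bonded to a two-connected carbon.
No fragment in the molecule satisfies every constraint, giving 0 matches.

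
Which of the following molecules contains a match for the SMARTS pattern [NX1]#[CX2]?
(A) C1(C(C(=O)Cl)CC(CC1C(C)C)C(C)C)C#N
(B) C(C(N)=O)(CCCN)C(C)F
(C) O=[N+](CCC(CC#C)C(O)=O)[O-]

[NX1]#[CX2] describes a nitrogen triple-bonded to a two-connected carbon (a nitrile).
(A) contains a nitrile (-C#N), which satisfies every atom and bond constraint.
(B) has a primary amide (-C(=O)NH2) but the nitrogen is NX3, not NX1.
(C) has a nitro group (-[N+](=O)[O-]) but there is no C#N triple bond.
So the answer is (A).

A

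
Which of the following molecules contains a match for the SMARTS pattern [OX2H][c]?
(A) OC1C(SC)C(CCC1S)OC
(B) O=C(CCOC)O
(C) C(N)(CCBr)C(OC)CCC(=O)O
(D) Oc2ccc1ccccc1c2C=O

[OX2H][c] describes a hydroxyl oxygen attached to an aromatic carbon (a phenol).
(A) has a hydroxyl group (-OH) but the -OH is on an aliphatic carbon, not an aromatic c.
(B) has a methoxy ether (-OCH3) but the oxygen has H0, not H1.
(C) has a methoxy ether (-OCH3) but the oxygen has H0, not H1.
(D) contains a hydroxyl group (-OH), which satisfies every atom and bond constraint.
So the answer is (D).

D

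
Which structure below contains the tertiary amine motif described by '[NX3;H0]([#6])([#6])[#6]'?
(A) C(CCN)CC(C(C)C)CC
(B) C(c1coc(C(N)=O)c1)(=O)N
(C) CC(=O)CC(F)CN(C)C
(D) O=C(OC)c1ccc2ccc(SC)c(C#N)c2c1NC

C

[NX3;H0]([#6])([#6])[#6] describes a trivalent nitrogen with no H, bonded to three carbons (a tertiary amine).
(A) has a primary amino group (-NH2) but the nitrogen has H2, not H0 with three carbons.
(B) has a primary amide (-C(=O)NH2) but the amide nitrogen has H2 and only one carbon neighbour.
(C) contains a dimethylamino group (-N(CH3)2), which satisfies every atom and bond constraint.
(D) has an N-methylamino group (-NHCH3) but the nitrogen still has one H (H1), not H0.
So the answer is (C).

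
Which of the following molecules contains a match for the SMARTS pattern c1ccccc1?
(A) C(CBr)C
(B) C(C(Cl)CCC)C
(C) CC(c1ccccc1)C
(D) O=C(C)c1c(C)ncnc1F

c1ccccc1 describes six aromatic carbons in a ring (a benzene ring).
(A) has a methyl group (-CH3) but no six-membered all-carbon aromatic ring is present.
(B) has a methyl group (-CH3) but no six-membered all-carbon aromatic ring is present.
(C) contains the required atom environment, so the pattern matches.
(D) has a methyl group (-CH3) but no six-membered all-carbon aromatic ring is present.
So the answer is (C).

C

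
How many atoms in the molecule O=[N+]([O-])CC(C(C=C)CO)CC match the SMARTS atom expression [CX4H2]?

3

The query [CX4H2] means: sp3 carbon (X4) with exactly two hydrogens.
Check the 12 heavy atoms by environment: 3× C (H2, X4) → match; 2× C (H1, X4) → no; 1× C (H1, X3) → no; 1× C (H2, X3) → no; 1× N (charge +1, H0, X3) → no; 1× O (charge -1, H0, X1) → no; 1× O (H0, X1) → no; 1× C (H3, X4) → no; 1× O (H1, X2) → no.
That gives 3 matching atoms.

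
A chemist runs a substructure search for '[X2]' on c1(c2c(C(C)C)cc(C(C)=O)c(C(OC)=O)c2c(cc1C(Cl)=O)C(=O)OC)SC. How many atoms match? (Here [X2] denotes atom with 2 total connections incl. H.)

3

The query [X2] means: any atom with exactly two total connections (bonds + H).
Check the 29 heavy atoms by environment: 10× c (aromatic, X3) → no; 4× C (X3) → no; 4× O (X1) → no; 2× O (X2) → match; 7× C (X4) → no; 1× S (X2) → match; 1× Cl (X1) → no.
Summing the matching environments: 2 + 1 = 3 matching atoms.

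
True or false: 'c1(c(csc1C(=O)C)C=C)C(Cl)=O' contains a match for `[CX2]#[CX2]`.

The pattern [CX2]#[CX2] describes a carbon-carbon triple bond — an alkyne.
The closest candidate here is a vinyl group (-CH=CH2), but the C=C is a double bond; both carbons are CX3, not CX2. No other fragment satisfies the full query, so there is no match.

False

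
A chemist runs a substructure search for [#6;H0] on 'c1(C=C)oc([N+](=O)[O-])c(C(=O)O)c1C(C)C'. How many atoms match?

5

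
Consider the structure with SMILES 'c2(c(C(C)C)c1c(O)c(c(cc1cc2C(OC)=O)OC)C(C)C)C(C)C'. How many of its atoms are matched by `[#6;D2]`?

2

Check the 26 heavy atoms by environment: 8× c (aromatic, D3) → no; 2× c (aromatic, D2) → match; 2× O (D1) → no; 4× C (D3) → no; 8× C (D1) → no; 2× O (D2) → no.
That gives 2 matching atoms.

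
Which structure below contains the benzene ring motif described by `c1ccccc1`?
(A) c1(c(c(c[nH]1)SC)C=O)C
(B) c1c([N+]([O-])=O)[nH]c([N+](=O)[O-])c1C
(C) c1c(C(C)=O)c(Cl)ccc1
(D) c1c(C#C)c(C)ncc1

C

c1ccccc1 describes six aromatic carbons in a ring (a benzene ring).
(A) has a methyl group (-CH3) but no six-membered all-carbon aromatic ring is present.
(B) has a methyl group (-CH3) but no six-membered all-carbon aromatic ring is present.
(C) contains the required atom environment, so the pattern matches.
(D) has a methyl group (-CH3) but no six-membered all-carbon aromatic ring is present.
So the answer is (C).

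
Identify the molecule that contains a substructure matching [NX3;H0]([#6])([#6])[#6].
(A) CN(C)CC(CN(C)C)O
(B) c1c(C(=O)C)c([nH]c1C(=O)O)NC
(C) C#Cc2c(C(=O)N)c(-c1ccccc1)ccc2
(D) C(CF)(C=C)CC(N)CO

A

[NX3;H0]([#6])([#6])[#6] describes a trivalent nitrogen with no H, bonded to three carbons (a tertiary amine).
(A) contains a dimethylamino group (-N(CH3)2), which satisfies every atom and bond constraint.
(B) has an N-methylamino group (-NHCH3) but the nitrogen still has one H (H1), not H0.
(C) has a primary amide (-C(=O)NH2) but the amide nitrogen has H2 and only one carbon neighbour.
(D) has a primary amino group (-NH2) but the nitrogen has H2, not H0 with three carbons.
So the answer is (A).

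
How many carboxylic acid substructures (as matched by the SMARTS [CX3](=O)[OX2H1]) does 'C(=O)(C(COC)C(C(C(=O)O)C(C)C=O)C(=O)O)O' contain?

3

[CX3](=O)[OX2H1] is the SMARTS for a carboxylic acid: an sp2 carbon double-bonded to O and single-bonded to an -OH oxygen.
The molecule carries 3 separate instances of a carboxylic acid group (-C(=O)OH) meeting every constraint; each maps to a distinct set of atoms, giving 3 matches.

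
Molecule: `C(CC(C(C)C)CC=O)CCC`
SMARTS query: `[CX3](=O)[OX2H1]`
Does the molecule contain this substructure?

The pattern [CX3](=O)[OX2H1] describes an sp2 carbon double-bonded to O and single-bonded to an -OH oxygen — a carboxylic acid.
The closest candidate here is an aldehyde (-CHO), but there is no singly-bonded oxygen on the carbonyl carbon. No other fragment satisfies the full query, so there is no match.

No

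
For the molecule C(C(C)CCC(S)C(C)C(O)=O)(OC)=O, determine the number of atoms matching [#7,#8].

4

The query [#7,#8] means: nitrogen or oxygen (comma = OR).
Check the 15 heavy atoms by environment: 10× C → no; 4× O → match; 1× S → no.
That gives 4 matching atoms.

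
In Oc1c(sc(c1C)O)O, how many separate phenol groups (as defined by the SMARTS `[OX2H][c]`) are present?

[OX2H][c] is the SMARTS for a phenol: a hydroxyl oxygen attached to an aromatic carbon.
The molecule carries 3 separate instances of a hydroxyl group (-OH) meeting every constraint; each maps to a distinct set of atoms, giving 3 matches.

3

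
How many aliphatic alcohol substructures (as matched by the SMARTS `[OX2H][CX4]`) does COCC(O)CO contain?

2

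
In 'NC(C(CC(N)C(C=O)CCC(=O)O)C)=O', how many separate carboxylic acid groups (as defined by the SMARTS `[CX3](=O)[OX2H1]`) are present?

1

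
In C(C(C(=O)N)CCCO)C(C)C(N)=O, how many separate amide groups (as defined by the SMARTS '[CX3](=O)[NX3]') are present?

[CX3](=O)[NX3] is the SMARTS for an amide: a carbonyl carbon bonded to a trivalent nitrogen.
The molecule carries 2 separate instances of a primary amide (-C(=O)NH2) meeting every constraint; each maps to a distinct set of atoms, giving 2 matches.

2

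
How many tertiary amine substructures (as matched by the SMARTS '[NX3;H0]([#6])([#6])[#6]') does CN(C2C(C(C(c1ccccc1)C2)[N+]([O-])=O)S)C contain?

1

[NX3;H0]([#6])([#6])[#6] is the SMARTS for a tertiary amine: a trivalent nitrogen with no H, bonded to three carbons.
Exactly one fragment in the molecule meets all constraints, giving 1 match.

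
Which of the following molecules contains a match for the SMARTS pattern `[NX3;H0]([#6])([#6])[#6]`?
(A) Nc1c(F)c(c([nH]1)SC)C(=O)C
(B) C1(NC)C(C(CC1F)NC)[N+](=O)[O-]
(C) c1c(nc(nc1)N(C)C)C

[NX3;H0]([#6])([#6])[#6] describes a trivalent nitrogen with no H, bonded to three carbons (a tertiary amine).
(A) has a primary amino group (-NH2) but the nitrogen has H2, not H0 with three carbons.
(B) has an N-methylamino group (-NHCH3) but the nitrogen still has one H (H1), not H0.
(C) contains a dimethylamino group (-N(CH3)2), which satisfies every atom and bond constraint.
So the answer is (C).

C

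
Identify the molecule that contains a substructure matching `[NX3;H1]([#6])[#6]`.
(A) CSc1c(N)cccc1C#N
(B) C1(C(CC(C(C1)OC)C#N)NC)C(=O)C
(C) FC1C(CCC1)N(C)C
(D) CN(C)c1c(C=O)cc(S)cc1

[NX3;H1]([#6])[#6] describes a trivalent nitrogen with one H, bonded to two carbons (a secondary amine).
(A) has a primary amino group (-NH2) but the nitrogen has H2 and only one carbon neighbour.
(B) contains an N-methylamino group (-NHCH3), which satisfies every atom and bond constraint.
(C) has a dimethylamino group (-N(CH3)2) but the nitrogen has H0, not H1.
(D) has a dimethylamino group (-N(CH3)2) but the nitrogen has H0, not H1.
So the answer is (B).

B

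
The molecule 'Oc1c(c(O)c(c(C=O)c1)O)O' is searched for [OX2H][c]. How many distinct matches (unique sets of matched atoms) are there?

[OX2H][c] is the SMARTS for a phenol: a hydroxyl oxygen attached to an aromatic carbon.
The molecule carries 4 separate instances of a hydroxyl group (-OH) meeting every constraint; each maps to a distinct set of atoms, giving 4 matches.

4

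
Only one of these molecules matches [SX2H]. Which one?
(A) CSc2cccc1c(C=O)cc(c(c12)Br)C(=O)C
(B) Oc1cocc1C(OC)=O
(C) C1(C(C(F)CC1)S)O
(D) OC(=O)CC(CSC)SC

[SX2H] describes an aliphatic sulfur with two connections, one being H (a thiol).
(A) has a methylthio ether (-SCH3) but the sulfur has H0 (bonded to two carbons), not H1.
(B) has a hydroxyl group (-OH) but it is an -OH, not an -SH.
(C) contains a thiol (-SH), which satisfies every atom and bond constraint.
(D) has a methylthio ether (-SCH3) but the sulfur has H0 (bonded to two carbons), not H1.
So the answer is (C).

C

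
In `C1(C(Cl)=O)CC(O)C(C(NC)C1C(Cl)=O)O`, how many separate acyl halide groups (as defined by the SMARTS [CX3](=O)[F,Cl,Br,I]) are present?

2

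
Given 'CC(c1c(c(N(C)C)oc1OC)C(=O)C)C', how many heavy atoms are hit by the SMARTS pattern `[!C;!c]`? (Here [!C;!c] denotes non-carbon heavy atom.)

4

The query [!C;!c] means: neither aliphatic nor aromatic carbon — same as [!#6].
Check the 16 heavy atoms by environment: 1× o (aromatic) → match; 4× c (aromatic) → no; 1× N → match; 8× C → no; 2× O → match.
Summing the matching environments: 1 + 1 + 2 = 4 matching atoms.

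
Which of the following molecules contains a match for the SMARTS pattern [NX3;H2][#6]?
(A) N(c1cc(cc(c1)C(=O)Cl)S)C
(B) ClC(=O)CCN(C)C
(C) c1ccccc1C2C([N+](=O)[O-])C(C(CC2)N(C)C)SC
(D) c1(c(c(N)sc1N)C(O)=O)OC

D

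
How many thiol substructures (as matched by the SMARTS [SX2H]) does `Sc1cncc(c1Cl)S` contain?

2

[SX2H] is the SMARTS for a thiol: an aliphatic sulfur with two connections, one being H.
The molecule carries 2 separate instances of a thiol (-SH) meeting every constraint; each maps to a distinct set of atoms, giving 2 matches.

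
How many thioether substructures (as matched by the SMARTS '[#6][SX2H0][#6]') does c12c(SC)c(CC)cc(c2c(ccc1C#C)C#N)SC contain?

[#6][SX2H0][#6] is the SMARTS for a thioether: an aliphatic sulfur bridging two carbons with no H on the sulfur.
The molecule carries 2 separate instances of a methylthio ether (-SCH3) meeting every constraint; each maps to a distinct set of atoms, giving 2 matches.

2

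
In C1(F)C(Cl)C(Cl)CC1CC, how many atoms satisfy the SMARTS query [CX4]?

7

Check the 10 heavy atoms by environment: 7× C (X4) → match; 2× Cl (X1) → no; 1× F (X1) → no.
That gives 7 matching atoms.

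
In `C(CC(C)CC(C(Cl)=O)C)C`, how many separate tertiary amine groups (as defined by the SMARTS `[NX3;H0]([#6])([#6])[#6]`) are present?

0

[NX3;H0]([#6])([#6])[#6] is the SMARTS for a tertiary amine: a trivalent nitrogen with no H, bonded to three carbons.
No fragment in the molecule satisfies every constraint, giving 0 matches.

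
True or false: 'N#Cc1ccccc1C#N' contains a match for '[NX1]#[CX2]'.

The pattern [NX1]#[CX2] describes a nitrogen triple-bonded to a two-connected carbon — a nitrile.
The molecule carries a nitrile (-C#N), whose atoms satisfy every constraint of the query, so the pattern matches.

True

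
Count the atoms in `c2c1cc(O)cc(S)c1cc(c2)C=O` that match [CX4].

The query [CX4] means: C with X4: aliphatic carbon with exactly 4 total connections (bonds + H).
Check the 14 heavy atoms by environment: 10× c (aromatic, X3) → no; 1× S (X2) → no; 1× O (X2) → no; 1× C (X3) → no; 1× O (X1) → no.
No environment satisfies the query, so 0 matching atoms.

0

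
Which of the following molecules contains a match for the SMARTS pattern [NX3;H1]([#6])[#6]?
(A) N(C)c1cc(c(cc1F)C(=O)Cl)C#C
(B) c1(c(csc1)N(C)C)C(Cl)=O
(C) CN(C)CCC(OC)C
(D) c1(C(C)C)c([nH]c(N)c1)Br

A

[NX3;H1]([#6])[#6] describes a trivalent nitrogen with one H, bonded to two carbons (a secondary amine).
(A) contains an N-methylamino group (-NHCH3), which satisfies every atom and bond constraint.
(B) has a dimethylamino group (-N(CH3)2) but the nitrogen has H0, not H1.
(C) has a dimethylamino group (-N(CH3)2) but the nitrogen has H0, not H1.
(D) has a primary amino group (-NH2) but the nitrogen has H2 and only one carbon neighbour.
So the answer is (A).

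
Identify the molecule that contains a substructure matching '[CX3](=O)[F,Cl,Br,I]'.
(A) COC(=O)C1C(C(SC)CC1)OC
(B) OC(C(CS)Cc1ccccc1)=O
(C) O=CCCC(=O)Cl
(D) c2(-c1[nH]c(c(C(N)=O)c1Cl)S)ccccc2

C

[CX3](=O)[F,Cl,Br,I] describes a carbonyl carbon bonded to a halogen (an acyl halide).
(A) has a methyl-ester group (-C(=O)OCH3) but the carbonyl is bonded to -O-C, not to a halogen.
(B) has a carboxylic acid group (-C(=O)OH) but the carbonyl is bonded to -OH, not to a halogen.
(C) contains an acyl chloride (-C(=O)Cl), which satisfies every atom and bond constraint.
(D) has a chloro substituent but the Cl is not on a carbonyl carbon.
So the answer is (C).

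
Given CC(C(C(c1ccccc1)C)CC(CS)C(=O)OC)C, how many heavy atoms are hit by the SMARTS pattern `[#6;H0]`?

2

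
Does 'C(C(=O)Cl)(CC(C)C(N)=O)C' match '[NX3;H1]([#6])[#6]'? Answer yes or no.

No

The pattern [NX3;H1]([#6])[#6] describes a trivalent nitrogen with one H, bonded to two carbons — a secondary amine.
The closest candidate here is a primary amide (-C(=O)NH2), but the -C(=O)NH2 nitrogen has H2, not H1. No other fragment satisfies the full query, so there is no match.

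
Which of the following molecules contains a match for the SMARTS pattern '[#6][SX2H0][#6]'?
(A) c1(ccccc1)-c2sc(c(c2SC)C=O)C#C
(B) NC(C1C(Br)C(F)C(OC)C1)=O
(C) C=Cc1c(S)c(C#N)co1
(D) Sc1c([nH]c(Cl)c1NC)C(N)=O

[#6][SX2H0][#6] describes an aliphatic sulfur bridging two carbons with no H on the sulfur (a thioether).
(A) contains a methylthio ether (-SCH3), which satisfies every atom and bond constraint.
(B) has a methoxy ether (-OCH3) but the bridging atom is O, not S.
(C) has a thiol (-SH) but the sulfur has H1, not H0 bridging two carbons.
(D) has a thiol (-SH) but the sulfur has H1, not H0 bridging two carbons.
So the answer is (A).

A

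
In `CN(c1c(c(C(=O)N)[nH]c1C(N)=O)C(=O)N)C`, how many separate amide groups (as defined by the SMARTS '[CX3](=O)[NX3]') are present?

3

[CX3](=O)[NX3] is the SMARTS for an amide: a carbonyl carbon bonded to a trivalent nitrogen.
The molecule carries 3 separate instances of a primary amide (-C(=O)NH2) meeting every constraint; each maps to a distinct set of atoms, giving 3 matches.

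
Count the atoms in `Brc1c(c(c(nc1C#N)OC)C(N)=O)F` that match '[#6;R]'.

Check the 15 heavy atoms by environment: 1× n (aromatic, in 6-ring) → no; 5× c (aromatic, in 6-ring) → match; 3× C (acyclic) → no; 2× N (acyclic) → no; 2× O (acyclic) → no; 1× F (acyclic) → no; 1× Br (acyclic) → no.
That gives 5 matching atoms.

5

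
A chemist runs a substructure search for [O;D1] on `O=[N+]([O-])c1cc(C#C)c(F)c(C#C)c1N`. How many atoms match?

2

The query [O;D1] means: aliphatic oxygen bonded to exactly one heavy atom.
Check the 15 heavy atoms by environment: 5× c (aromatic, D3) → no; 1× c (aromatic, D2) → no; 1× N (charge +1, D3) → no; 1× O (charge -1, D1) → match; 1× O (D1) → match; 2× C (D2) → no; 2× C (D1) → no; 1× N (D1) → no; 1× F (D1) → no.
Summing the matching environments: 1 + 1 = 2 matching atoms.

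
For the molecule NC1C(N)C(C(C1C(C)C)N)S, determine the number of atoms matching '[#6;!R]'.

The query [#6;!R] means: carbon not in any ring.
Check the 12 heavy atoms by environment: 5× C (in 5-ring) → no; 3× N (acyclic) → no; 3× C (acyclic) → match; 1× S (acyclic) → no.
That gives 3 matching atoms.

3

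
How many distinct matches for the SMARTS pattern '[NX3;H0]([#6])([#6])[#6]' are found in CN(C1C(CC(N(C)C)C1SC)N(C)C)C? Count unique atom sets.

[NX3;H0]([#6])([#6])[#6] is the SMARTS for a tertiary amine: a trivalent nitrogen with no H, bonded to three carbons.
The molecule carries 3 separate instances of a dimethylamino group (-N(CH3)2) meeting every constraint; each maps to a distinct set of atoms, giving 3 matches.

3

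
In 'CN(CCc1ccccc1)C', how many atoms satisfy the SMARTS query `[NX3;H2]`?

0

Check the 11 heavy atoms by environment: 2× C (H2, X4) → no; 1× N (H0, X3) → no; 2× C (H3, X4) → no; 1× c (aromatic, H0, X3) → no; 5× c (aromatic, H1, X3) → no.
No environment satisfies the query, so 0 matching atoms.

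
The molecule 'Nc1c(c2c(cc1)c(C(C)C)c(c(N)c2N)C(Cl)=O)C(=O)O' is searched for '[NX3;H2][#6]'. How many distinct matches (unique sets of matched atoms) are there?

[NX3;H2][#6] is the SMARTS for a primary amine: a trivalent nitrogen with two H attached to carbon.
The molecule carries 3 separate instances of a primary amino group (-NH2) meeting every constraint; each maps to a distinct set of atoms, giving 3 matches.

3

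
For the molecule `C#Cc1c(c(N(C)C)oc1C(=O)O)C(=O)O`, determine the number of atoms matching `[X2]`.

5

The query [X2] means: any atom with exactly two total connections (bonds + H).
Check the 16 heavy atoms by environment: 1× o (aromatic, X2) → match; 4× c (aromatic, X3) → no; 2× C (X3) → no; 2× O (X1) → no; 2× O (X2) → match; 2× C (X2) → match; 1× N (X3) → no; 2× C (X4) → no.
Summing the matching environments: 1 + 2 + 2 = 5 matching atoms.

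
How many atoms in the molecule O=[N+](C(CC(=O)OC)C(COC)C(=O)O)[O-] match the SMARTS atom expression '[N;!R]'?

The query [N;!R] means: aliphatic nitrogen not in a ring.
Check the 16 heavy atoms by environment: 8× C (acyclic) → no; 1× N (charge +1, acyclic) → match; 1× O (charge -1, acyclic) → no; 6× O (acyclic) → no.
That gives 1 matching atom.

1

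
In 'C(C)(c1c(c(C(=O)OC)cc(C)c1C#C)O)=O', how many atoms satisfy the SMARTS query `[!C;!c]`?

4

Check the 17 heavy atoms by environment: 6× c (aromatic) → no; 7× C → no; 4× O → match.
That gives 4 matching atoms.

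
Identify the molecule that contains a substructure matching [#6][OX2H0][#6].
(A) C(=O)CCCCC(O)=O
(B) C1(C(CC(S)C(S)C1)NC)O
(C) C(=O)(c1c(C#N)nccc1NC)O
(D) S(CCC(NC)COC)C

D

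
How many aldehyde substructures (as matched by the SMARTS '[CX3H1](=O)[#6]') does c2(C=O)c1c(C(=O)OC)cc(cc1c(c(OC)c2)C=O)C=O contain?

3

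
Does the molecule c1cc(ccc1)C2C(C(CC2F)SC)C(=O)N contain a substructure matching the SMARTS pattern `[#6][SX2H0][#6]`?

Yes

The pattern [#6][SX2H0][#6] describes an aliphatic sulfur bridging two carbons with no H on the sulfur — a thioether.
The molecule carries a methylthio ether (-SCH3), whose atoms satisfy every constraint of the query, so the pattern matches.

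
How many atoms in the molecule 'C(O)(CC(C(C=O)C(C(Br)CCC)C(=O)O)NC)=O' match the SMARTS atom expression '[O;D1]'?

5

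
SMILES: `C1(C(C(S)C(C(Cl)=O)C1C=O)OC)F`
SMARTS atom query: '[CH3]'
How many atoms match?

The query [CH3] means: aliphatic carbon with exactly three hydrogens.
Check the 14 heavy atoms by environment: 6× C (H1) → no; 3× O (H0) → no; 1× S (H1) → no; 1× C (H0) → no; 1× Cl (H0) → no; 1× C (H3) → match; 1× F (H0) → no.
That gives 1 matching atom.

1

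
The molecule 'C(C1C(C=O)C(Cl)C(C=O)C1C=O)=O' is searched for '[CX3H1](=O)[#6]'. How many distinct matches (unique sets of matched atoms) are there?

[CX3H1](=O)[#6] is the SMARTS for an aldehyde: an sp2 carbon with one H, double-bonded to O and single-bonded to carbon.
The molecule carries 4 separate instances of an aldehyde (-CHO) meeting every constraint; each maps to a distinct set of atoms, giving 4 matches.

4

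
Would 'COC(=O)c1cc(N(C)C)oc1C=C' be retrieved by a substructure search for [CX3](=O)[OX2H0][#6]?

Yes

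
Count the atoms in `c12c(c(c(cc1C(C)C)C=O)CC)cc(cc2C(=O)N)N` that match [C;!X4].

2

The query [C;!X4] means: aliphatic carbon that does not have four total connections.
Check the 21 heavy atoms by environment: 10× c (aromatic, X3) → no; 2× C (X3) → match; 2× O (X1) → no; 2× N (X3) → no; 5× C (X4) → no.
That gives 2 matching atoms.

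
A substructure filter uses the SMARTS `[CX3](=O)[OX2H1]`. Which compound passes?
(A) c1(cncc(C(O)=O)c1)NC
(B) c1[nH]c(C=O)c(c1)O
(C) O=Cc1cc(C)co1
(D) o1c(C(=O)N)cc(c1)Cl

A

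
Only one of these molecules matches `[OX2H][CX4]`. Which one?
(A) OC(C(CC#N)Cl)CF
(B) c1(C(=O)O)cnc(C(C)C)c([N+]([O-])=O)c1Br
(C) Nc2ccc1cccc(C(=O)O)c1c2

[OX2H][CX4] describes a hydroxyl oxygen bound to an sp3 (X4) carbon (an aliphatic alcohol).
(A) contains a hydroxyl group (-OH), which satisfies every atom and bond constraint.
(B) has a carboxylic acid group (-C(=O)OH) but the -OH is on a CX3 carbonyl carbon, not a CX4 carbon.
(C) has a carboxylic acid group (-C(=O)OH) but the -OH is on a CX3 carbonyl carbon, not a CX4 carbon.
So the answer is (A).

A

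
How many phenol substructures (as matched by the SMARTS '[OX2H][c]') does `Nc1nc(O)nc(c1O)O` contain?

3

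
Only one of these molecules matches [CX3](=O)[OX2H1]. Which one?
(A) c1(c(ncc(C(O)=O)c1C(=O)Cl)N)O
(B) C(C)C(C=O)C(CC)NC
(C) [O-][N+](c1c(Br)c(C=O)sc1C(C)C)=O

A

[CX3](=O)[OX2H1] describes an sp2 carbon double-bonded to O and single-bonded to an -OH oxygen (a carboxylic acid).
(A) contains a carboxylic acid group (-C(=O)OH), which satisfies every atom and bond constraint.
(B) has an aldehyde (-CHO) but there is no singly-bonded oxygen on the carbonyl carbon.
(C) has an aldehyde (-CHO) but there is no singly-bonded oxygen on the carbonyl carbon.
So the answer is (A).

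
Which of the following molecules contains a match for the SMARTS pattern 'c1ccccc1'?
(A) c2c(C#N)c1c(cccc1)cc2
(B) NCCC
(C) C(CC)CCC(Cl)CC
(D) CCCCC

A

c1ccccc1 describes six aromatic carbons in a ring (a benzene ring).
(A) contains the required atom environment, so the pattern matches.
(B) has a methyl group (-CH3) but no six-membered all-carbon aromatic ring is present.
(C) has a methyl group (-CH3) but no six-membered all-carbon aromatic ring is present.
(D) has a methyl group (-CH3) but no six-membered all-carbon aromatic ring is present.
So the answer is (A).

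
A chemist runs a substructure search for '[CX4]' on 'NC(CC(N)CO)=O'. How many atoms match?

Check the 8 heavy atoms by environment: 3× C (X4) → match; 1× O (X2) → no; 1× C (X3) → no; 1× O (X1) → no; 2× N (X3) → no.
That gives 3 matching atoms.

3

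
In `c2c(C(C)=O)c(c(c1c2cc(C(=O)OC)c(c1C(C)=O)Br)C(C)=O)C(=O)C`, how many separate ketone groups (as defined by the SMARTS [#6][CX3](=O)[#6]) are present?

4

[#6][CX3](=O)[#6] is the SMARTS for a ketone: a carbonyl carbon (no H) flanked by two carbons.
The molecule carries 4 separate instances of an acetyl/ketone group (-C(=O)CH3) meeting every constraint; each maps to a distinct set of atoms, giving 4 matches.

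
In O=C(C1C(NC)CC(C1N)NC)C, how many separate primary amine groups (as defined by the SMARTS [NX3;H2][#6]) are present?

[NX3;H2][#6] is the SMARTS for a primary amine: a trivalent nitrogen with two H attached to carbon.
Exactly one fragment in the molecule meets all constraints, giving 1 match.

1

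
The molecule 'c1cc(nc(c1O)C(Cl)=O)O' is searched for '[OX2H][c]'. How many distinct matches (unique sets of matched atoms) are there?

2

[OX2H][c] is the SMARTS for a phenol: a hydroxyl oxygen attached to an aromatic carbon.
The molecule carries 2 separate instances of a hydroxyl group (-OH) meeting every constraint; each maps to a distinct set of atoms, giving 2 matches.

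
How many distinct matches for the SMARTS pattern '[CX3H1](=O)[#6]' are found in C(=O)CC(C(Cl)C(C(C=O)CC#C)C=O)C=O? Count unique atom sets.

4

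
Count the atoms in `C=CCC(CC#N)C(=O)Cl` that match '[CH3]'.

0

The query [CH3] means: aliphatic carbon with exactly three hydrogens.
Check the 10 heavy atoms by environment: 3× C (H2) → no; 2× C (H1) → no; 2× C (H0) → no; 1× N (H0) → no; 1× O (H0) → no; 1× Cl (H0) → no.
No environment satisfies the query, so 0 matching atoms.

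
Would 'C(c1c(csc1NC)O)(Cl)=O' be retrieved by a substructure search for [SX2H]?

The pattern [SX2H] describes an aliphatic sulfur with two connections, one being H — a thiol.
The closest candidate here is a hydroxyl group (-OH), but it is an -OH, not an -SH. No other fragment satisfies the full query, so there is no match.

No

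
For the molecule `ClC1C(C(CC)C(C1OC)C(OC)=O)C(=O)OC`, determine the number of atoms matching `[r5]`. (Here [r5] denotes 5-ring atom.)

5

The query [r5] means: r5 matches atoms in a five-membered ring.
Check the 18 heavy atoms by environment: 5× C (in 5-ring) → match; 7× C (acyclic) → no; 5× O (acyclic) → no; 1× Cl (acyclic) → no.
That gives 5 matching atoms.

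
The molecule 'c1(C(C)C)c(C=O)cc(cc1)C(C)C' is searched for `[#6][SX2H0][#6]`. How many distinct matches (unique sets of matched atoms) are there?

0

[#6][SX2H0][#6] is the SMARTS for a thioether: an aliphatic sulfur bridging two carbons with no H on the sulfur.
No fragment in the molecule satisfies every constraint, giving 0 matches.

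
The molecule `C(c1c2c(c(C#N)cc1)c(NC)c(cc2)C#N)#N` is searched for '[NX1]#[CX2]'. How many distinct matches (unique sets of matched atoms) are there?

3

[NX1]#[CX2] is the SMARTS for a nitrile: a nitrogen triple-bonded to a two-connected carbon.
The molecule carries 3 separate instances of a nitrile (-C#N) meeting every constraint; each maps to a distinct set of atoms, giving 3 matches.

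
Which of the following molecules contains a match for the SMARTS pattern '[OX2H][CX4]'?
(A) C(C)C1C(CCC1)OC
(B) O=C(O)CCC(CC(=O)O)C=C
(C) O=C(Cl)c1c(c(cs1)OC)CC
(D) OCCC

D

[OX2H][CX4] describes a hydroxyl oxygen bound to an sp3 (X4) carbon (an aliphatic alcohol).
(A) has a methoxy ether (-OCH3) but the oxygen has H0 (ether), not H1.
(B) has a carboxylic acid group (-C(=O)OH) but the -OH is on a CX3 carbonyl carbon, not a CX4 carbon.
(C) has a methoxy ether (-OCH3) but the oxygen has H0 (ether), not H1.
(D) contains a hydroxyl group (-OH), which satisfies every atom and bond constraint.
So the answer is (D).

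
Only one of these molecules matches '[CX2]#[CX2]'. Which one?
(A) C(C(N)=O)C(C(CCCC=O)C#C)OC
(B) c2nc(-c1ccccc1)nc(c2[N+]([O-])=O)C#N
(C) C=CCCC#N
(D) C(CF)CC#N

[CX2]#[CX2] describes a carbon-carbon triple bond (an alkyne).
(A) contains an ethynyl group (-C#CH), which satisfies every atom and bond constraint.
(B) has a nitrile (-C#N) but the triple bond is C#N, not C#C.
(C) has a vinyl group (-CH=CH2) but the C=C is a double bond; both carbons are CX3, not CX2.
(D) has a nitrile (-C#N) but the triple bond is C#N, not C#C.
So the answer is (A).

A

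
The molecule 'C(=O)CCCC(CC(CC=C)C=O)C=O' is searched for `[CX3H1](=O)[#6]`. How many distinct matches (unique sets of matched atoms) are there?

3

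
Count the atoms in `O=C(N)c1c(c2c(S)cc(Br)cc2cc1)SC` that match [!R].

7

The query [!R] means: !R matches any atom not in a ring.
Check the 17 heavy atoms by environment: 10× c (aromatic, in 6-ring) → no; 2× C (acyclic) → match; 1× O (acyclic) → match; 1× N (acyclic) → match; 1× Br (acyclic) → match; 2× S (acyclic) → match.
Summing the matching environments: 2 + 1 + 1 + 1 + 2 = 7 matching atoms.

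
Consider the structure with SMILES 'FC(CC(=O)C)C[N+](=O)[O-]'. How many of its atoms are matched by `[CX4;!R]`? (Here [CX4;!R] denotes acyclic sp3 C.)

The query [CX4;!R] means: aliphatic carbon with four total connections, not in a ring.
Check the 10 heavy atoms by environment: 4× C (X4, acyclic) → match; 1× C (X3, acyclic) → no; 2× O (X1, acyclic) → no; 1× F (X1, acyclic) → no; 1× N (charge +1, X3, acyclic) → no; 1× O (charge -1, X1, acyclic) → no.
That gives 4 matching atoms.

4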